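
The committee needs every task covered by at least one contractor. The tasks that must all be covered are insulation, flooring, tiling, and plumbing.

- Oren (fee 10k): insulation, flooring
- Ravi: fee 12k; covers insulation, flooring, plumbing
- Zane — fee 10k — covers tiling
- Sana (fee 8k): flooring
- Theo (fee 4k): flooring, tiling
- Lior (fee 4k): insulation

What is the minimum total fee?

The greedy cost-per-new-task heuristic would pick Theo, Lior, and Ravi for 20, but a cheaper cover exists.
Choose Ravi and Theo: together they cover insulation, flooring, tiling, plumbing — every task.
Total fee: 12 + 4 = 16.
No cover costs less than 16.

16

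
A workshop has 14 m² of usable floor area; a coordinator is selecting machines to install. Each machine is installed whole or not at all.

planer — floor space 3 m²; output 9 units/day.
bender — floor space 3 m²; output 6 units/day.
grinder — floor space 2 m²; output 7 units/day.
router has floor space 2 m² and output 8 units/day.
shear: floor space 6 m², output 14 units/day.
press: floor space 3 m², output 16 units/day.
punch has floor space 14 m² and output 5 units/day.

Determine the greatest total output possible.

47

Take planer, router, shear, and press: floor space 3 + 2 + 6 + 3 = 14 ≤ 14, output 9 + 8 + 14 + 16 = 47.
No other feasible combination does better.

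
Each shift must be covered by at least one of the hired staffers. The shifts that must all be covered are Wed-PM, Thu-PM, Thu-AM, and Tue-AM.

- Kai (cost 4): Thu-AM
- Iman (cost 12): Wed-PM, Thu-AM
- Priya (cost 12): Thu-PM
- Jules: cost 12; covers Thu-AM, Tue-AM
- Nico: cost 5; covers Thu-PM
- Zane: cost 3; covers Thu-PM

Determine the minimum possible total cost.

27

Choose Iman, Jules, and Zane: together they cover Wed-PM, Thu-PM, Thu-AM, Tue-AM — every shift.
Total cost: 12 + 12 + 3 = 27.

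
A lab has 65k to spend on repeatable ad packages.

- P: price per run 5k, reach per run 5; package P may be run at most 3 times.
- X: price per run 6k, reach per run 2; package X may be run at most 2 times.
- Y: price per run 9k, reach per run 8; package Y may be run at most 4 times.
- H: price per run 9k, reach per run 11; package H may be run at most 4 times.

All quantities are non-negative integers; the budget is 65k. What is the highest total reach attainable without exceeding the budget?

70

Take 2×P, 2×Y, and 4×H: price 64 ≤ 65, reach 2·5 + 2·8 + 4·11 = 70.
H has the best ratio (11/9) and is taken to its limit of 4; remaining capacity is filled optimally with the others.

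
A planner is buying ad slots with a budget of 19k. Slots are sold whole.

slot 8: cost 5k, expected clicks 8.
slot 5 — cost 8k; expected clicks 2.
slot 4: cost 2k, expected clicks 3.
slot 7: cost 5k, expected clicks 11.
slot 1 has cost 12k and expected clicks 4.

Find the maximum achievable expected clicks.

22

This is a 0-1 knapsack instance.
Allowing fractional choices, the relaxed optimum would be about 24.3, but ad slots are indivisible.
slot 8 + slot 7: cost 5 + 5 = 10 ≤ 19, expected clicks 8 + 11 = 19.
slot 8 + slot 5 + slot 7: cost 5 + 8 + 5 = 18 ≤ 19, expected clicks 8 + 2 + 11 = 21.
slot 8 + slot 4 + slot 7: cost 5 + 2 + 5 = 12 ≤ 19, expected clicks 8 + 3 + 11 = 22.
Best is slot 8, slot 4, and slot 7 with total expected clicks 22.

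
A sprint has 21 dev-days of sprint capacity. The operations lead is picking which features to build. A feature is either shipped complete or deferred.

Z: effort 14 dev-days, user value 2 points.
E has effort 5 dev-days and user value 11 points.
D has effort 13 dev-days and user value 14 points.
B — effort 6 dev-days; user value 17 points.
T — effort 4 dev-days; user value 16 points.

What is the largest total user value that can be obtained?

E + B + T: effort 5 + 6 + 4 = 15 ≤ 21, user value 11 + 17 + 16 = 44.
B + T: effort 6 + 4 = 10 ≤ 21, user value 17 + 16 = 33.
Best is E, B, and T with total user value 44.

44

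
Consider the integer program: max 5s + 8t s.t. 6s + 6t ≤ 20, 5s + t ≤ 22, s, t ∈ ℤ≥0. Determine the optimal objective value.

24

(s,t)=(0,3): 6·0+6·3=18≤20, 5·0+1·3=3≤22, objective 24.
(s,t)=(1,2): 6·1+6·2=18≤20, 5·1+1·2=7≤22, objective 21.
(s,t)=(0,2): 6·0+6·2=12≤20, 5·0+1·2=2≤22, objective 16.
The best lattice point is (0,3), giving 24.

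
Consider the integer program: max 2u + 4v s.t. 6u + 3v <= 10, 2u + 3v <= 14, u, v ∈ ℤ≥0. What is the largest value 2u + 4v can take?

The continuous relaxation peaks at (0, 3.33) with value 13.33; rounding to a feasible lattice point costs some objective.
(u,v)=(0,3): 6·0+3·3=9≤10, 2·0+3·3=9≤14, objective 12.
(u,v)=(0,2): 6·0+3·2=6≤10, 2·0+3·2=6≤14, objective 8.
Maximum is 12 at (u,v)=(0,3).

12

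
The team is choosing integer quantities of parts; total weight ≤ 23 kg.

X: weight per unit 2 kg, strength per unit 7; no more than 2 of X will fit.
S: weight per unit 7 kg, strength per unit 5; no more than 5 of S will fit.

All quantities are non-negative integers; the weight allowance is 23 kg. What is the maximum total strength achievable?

24

X has the best ratio (7/2); taking only X gives at most 2×7 = 14 (stopped by the supply cap of 2).
Mixing does better — 2×X and 2×S: weight 18 ≤ 23, strength 2·7 + 2·5 = 24.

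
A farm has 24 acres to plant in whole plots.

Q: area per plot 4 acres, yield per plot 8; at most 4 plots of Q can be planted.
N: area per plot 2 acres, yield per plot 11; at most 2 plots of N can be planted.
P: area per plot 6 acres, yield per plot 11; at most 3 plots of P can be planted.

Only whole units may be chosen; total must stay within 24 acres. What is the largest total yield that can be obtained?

This is a bounded integer knapsack.
Take 2×Q, 2×N, and 2×P: area 24 ≤ 24, yield 2·8 + 2·11 + 2·11 = 60.
N has the best ratio (11/2) and is taken to its limit of 2; remaining capacity is filled optimally with the others.

60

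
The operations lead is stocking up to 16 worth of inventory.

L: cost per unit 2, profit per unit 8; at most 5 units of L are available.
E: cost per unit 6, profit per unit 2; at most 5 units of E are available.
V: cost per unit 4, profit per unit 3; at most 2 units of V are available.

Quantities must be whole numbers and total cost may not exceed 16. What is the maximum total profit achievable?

This is a bounded integer knapsack.
5×L and 1×E: cost 16 ≤ 16, profit 5·8 + 1·2 = 42.
5×L and 1×V: cost 14 ≤ 16, profit 5·8 + 1·3 = 43.
Best is 43.

43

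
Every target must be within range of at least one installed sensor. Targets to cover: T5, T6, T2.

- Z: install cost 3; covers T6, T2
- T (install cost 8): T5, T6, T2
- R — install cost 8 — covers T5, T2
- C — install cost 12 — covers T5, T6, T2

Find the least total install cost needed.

The greedy cost-per-new-target heuristic would pick Z and T for 11, but a cheaper cover exists.
T alone covers T5, T6, T2 — every target.
Total install cost: 8.
No cover costs less than 8.

8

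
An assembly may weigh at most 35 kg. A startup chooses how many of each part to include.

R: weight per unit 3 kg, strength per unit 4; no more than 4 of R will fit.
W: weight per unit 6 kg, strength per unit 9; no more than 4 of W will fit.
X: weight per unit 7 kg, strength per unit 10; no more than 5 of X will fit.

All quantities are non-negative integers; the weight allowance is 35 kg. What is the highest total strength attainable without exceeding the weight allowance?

51

5×X: weight 35 ≤ 35, strength 5·10 = 50.
1×R, 3×W, and 2×X: weight 35 ≤ 35, strength 1·4 + 3·9 + 2·10 = 51.
Best is 51.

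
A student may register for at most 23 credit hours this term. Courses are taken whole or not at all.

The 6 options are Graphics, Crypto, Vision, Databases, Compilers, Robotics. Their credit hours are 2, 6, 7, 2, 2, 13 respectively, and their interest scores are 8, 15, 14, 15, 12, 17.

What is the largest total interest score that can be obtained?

Allowing fractional choices, the relaxed optimum would be about 69.2, but courses are indivisible.
Graphics + Crypto + Vision + Databases + Compilers: credit hours 2 + 6 + 7 + 2 + 2 = 19 ≤ 23, interest score 8 + 15 + 14 + 15 + 12 = 64.
Crypto + Databases + Compilers + Robotics: credit hours 6 + 2 + 2 + 13 = 23 ≤ 23, interest score 15 + 15 + 12 + 17 = 59.
Best is Graphics, Crypto, Vision, Databases, and Compilers with total interest score 64.

64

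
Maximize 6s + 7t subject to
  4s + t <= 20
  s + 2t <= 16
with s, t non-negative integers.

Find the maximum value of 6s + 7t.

61

Relaxing integrality, the LP optimum is 64.57 at (s,t) = (3.43, 6.29), which is not an integer point.
(s,t)=(2,7): 4·2+1·7=15≤20, 1·2+2·7=16≤16, objective 61.
(s,t)=(3,6): 4·3+1·6=18≤20, 1·3+2·6=15≤16, objective 60.
(s,t)=(1,7): 4·1+1·7=11≤20, 1·1+2·7=15≤16, objective 55.
(s,t)=(2,6): 4·2+1·6=14≤20, 1·2+2·6=14≤16, objective 54.
No feasible integer point exceeds 61.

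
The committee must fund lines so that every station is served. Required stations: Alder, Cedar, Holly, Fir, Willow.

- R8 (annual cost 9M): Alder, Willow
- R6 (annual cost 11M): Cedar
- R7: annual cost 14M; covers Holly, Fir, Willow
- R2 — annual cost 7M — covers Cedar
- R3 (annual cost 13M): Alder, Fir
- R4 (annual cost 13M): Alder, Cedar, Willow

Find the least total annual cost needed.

Choose R7 and R4: together they cover Alder, Cedar, Holly, Fir, Willow — every station.
Total annual cost: 14 + 13 = 27.

27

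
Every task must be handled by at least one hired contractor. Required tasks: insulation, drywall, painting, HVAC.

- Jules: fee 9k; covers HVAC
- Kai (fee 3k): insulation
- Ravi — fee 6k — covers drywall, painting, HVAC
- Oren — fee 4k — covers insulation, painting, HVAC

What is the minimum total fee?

9

This is a weighted set-cover instance.
The greedy cost-per-new-task heuristic would pick Oren and Ravi for 10, but a cheaper cover exists.
Choose Kai and Ravi: together they cover insulation, drywall, painting, HVAC — every task.
Total fee: 3 + 6 = 9.
No cover costs less than 9.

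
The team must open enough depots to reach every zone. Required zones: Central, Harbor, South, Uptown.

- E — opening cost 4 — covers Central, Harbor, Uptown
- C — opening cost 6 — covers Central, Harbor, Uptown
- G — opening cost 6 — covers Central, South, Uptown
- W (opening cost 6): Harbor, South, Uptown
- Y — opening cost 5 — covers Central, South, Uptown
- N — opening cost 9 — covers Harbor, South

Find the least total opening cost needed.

Choose E and Y: together they cover Central, Harbor, South, Uptown — every zone.
Total opening cost: 4 + 5 = 9.
No cover costs less than 9.

9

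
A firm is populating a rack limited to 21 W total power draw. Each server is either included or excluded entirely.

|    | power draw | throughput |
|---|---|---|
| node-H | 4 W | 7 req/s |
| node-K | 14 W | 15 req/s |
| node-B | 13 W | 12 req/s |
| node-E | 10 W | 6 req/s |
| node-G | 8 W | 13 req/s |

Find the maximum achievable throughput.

Take node-B and node-G: power draw 13 + 8 = 21 ≤ 21, throughput 12 + 13 = 25.
No other feasible combination does better.

25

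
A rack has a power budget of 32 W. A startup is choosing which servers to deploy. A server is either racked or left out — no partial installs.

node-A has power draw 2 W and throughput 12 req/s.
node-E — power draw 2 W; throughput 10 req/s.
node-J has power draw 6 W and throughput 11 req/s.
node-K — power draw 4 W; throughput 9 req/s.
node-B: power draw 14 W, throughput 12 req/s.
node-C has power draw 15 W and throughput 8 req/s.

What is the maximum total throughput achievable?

54

Take node-A, node-E, node-J, node-K, and node-B: power draw 2 + 2 + 6 + 4 + 14 = 28 ≤ 32, throughput 12 + 10 + 11 + 9 + 12 = 54.
No other feasible combination does better.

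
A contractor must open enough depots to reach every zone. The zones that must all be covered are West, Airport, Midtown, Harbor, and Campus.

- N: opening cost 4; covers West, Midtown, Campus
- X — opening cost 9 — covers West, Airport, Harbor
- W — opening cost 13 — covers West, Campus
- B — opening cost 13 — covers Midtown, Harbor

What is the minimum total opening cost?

13

Choose N and X: together they cover West, Airport, Midtown, Harbor, Campus — every zone.
Total opening cost: 4 + 9 = 13.
No cover costs less than 13.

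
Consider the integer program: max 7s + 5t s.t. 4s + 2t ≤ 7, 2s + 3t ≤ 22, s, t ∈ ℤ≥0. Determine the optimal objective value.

15

(s,t)=(0,3) is feasible, giving 15.
(s,t)=(0,2) is feasible, giving 10.
No feasible integer point exceeds 15.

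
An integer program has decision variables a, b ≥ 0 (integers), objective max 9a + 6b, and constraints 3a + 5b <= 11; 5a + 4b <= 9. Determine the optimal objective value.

The continuous relaxation peaks at (1.8, 0) with value 16.20; rounding to a feasible lattice point costs some objective.
(a,b)=(1,1): 3·1+5·1=8≤11, 5·1+4·1=9≤9, objective 15.
(a,b)=(0,2): 3·0+5·2=10≤11, 5·0+4·2=8≤9, objective 12.
(a,b)=(1,0): 3·1+5·0=3≤11, 5·1+4·0=5≤9, objective 9.
(a,b)=(0,1): 3·0+5·1=5≤11, 5·0+4·1=4≤9, objective 6.
The best lattice point is (1,1), giving 15.

15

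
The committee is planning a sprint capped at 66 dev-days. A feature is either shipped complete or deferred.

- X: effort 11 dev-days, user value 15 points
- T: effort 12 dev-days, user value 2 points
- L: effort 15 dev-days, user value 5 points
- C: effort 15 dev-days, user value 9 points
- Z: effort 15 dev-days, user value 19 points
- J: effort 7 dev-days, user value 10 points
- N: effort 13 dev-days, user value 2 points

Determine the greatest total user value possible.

This is a 0-1 knapsack instance.
X + L + C + Z + J: effort 11 + 15 + 15 + 15 + 7 = 63 ≤ 66, user value 15 + 5 + 9 + 19 + 10 = 58.
X + C + Z + J + N: effort 11 + 15 + 15 + 7 + 13 = 61 ≤ 66, user value 15 + 9 + 19 + 10 + 2 = 55.
X + T + C + Z + J: effort 11 + 12 + 15 + 15 + 7 = 60 ≤ 66, user value 15 + 2 + 9 + 19 + 10 = 55.
Best is X, L, C, Z, and J with total user value 58.

58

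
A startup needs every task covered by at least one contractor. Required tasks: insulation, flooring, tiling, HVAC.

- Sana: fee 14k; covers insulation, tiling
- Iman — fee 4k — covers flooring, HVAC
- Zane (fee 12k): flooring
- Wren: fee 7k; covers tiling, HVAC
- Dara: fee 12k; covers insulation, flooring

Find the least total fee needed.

Choose Sana and Iman: together they cover insulation, flooring, tiling, HVAC — every task.
Total fee: 14 + 4 = 18.
No cover costs less than 18.

18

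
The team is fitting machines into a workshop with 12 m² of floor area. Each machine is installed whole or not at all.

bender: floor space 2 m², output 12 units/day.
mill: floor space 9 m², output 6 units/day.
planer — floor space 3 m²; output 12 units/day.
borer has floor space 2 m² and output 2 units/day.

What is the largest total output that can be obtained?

Allowing fractional choices, the relaxed optimum would be about 29.3, but machines are indivisible.
bender + planer: floor space 2 + 3 = 5 ≤ 12, output 12 + 12 = 24.
bender + planer + borer: floor space 2 + 3 + 2 = 7 ≤ 12, output 12 + 12 + 2 = 26.
Best is bender, planer, and borer with total output 26.

26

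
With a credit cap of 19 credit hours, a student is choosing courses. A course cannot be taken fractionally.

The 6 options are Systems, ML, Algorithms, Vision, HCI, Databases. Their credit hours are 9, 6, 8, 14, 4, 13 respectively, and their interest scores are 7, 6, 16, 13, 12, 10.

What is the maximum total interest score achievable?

Allowing fractional choices, the relaxed optimum would be about 34.9, but courses are indivisible.
ML + Algorithms + HCI: credit hours 6 + 8 + 4 = 18 ≤ 19, interest score 6 + 16 + 12 = 34.
Algorithms + HCI: credit hours 8 + 4 = 12 ≤ 19, interest score 16 + 12 = 28.
Best is ML, Algorithms, and HCI with total interest score 34.

34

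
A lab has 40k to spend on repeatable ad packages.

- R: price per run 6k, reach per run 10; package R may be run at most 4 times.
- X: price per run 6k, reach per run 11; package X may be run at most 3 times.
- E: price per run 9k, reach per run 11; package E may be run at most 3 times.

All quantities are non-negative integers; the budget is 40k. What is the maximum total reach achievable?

64

X has the best ratio (11/6); taking only X gives at most 3×11 = 33 (stopped by the supply cap of 3).
Mixing does better — 2×R, 3×X, and 1×E: price 39 ≤ 40, reach 2·10 + 3·11 + 1·11 = 64.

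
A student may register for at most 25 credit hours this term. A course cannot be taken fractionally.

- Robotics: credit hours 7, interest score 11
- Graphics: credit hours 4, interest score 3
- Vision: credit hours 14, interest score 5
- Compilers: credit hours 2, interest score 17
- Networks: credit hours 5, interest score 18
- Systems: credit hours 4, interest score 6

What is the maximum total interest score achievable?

55

Robotics + Compilers + Networks + Systems: credit hours 7 + 2 + 5 + 4 = 18 ≤ 25, interest score 11 + 17 + 18 + 6 = 52.
Robotics + Graphics + Compilers + Networks + Systems: credit hours 7 + 4 + 2 + 5 + 4 = 22 ≤ 25, interest score 11 + 3 + 17 + 18 + 6 = 55.
Robotics + Graphics + Compilers + Networks: credit hours 7 + 4 + 2 + 5 = 18 ≤ 25, interest score 11 + 3 + 17 + 18 = 49.
Best is Robotics, Graphics, Compilers, Networks, and Systems with total interest score 55.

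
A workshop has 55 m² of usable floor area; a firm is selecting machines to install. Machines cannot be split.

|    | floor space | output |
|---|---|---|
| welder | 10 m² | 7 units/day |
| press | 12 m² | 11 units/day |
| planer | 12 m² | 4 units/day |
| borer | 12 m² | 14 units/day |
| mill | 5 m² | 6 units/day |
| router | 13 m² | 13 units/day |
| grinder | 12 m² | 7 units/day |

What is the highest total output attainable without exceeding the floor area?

51

Allowing fractional choices, the relaxed optimum would be about 52.8, but machines are indivisible.
welder + press + borer + mill + router: floor space 10 + 12 + 12 + 5 + 13 = 52 ≤ 55, output 7 + 11 + 14 + 6 + 13 = 51.
press + borer + mill + router + grinder: floor space 12 + 12 + 5 + 13 + 12 = 54 ≤ 55, output 11 + 14 + 6 + 13 + 7 = 51.
The maximum output is 51; one optimal choice is welder, press, borer, mill, and router.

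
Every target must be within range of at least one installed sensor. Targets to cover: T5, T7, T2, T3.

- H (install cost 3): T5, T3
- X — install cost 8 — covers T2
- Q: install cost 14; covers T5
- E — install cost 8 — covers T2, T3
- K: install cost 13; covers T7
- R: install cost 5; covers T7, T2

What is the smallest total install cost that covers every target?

This is an integer covering problem.
Choose H and R: together they cover T5, T7, T2, T3 — every target.
Total install cost: 3 + 5 = 8.
No cover costs less than 8.

8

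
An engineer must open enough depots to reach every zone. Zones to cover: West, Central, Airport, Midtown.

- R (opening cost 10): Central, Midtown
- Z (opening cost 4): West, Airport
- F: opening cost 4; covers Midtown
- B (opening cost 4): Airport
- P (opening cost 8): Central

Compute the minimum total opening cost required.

14

Choose R and Z: together they cover West, Central, Airport, Midtown — every zone.
Total opening cost: 10 + 4 = 14.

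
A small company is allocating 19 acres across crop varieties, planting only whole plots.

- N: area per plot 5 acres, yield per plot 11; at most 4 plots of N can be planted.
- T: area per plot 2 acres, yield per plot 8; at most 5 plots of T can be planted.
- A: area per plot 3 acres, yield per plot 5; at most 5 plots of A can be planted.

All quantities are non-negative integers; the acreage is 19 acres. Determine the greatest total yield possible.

56

This is a bounded integer knapsack.
T has the best ratio (8/2); taking only T gives at most 5×8 = 40 (stopped by the supply cap of 5).
Mixing does better — 1×N, 5×T, and 1×A: area 18 ≤ 19, yield 1·11 + 5·8 + 1·5 = 56.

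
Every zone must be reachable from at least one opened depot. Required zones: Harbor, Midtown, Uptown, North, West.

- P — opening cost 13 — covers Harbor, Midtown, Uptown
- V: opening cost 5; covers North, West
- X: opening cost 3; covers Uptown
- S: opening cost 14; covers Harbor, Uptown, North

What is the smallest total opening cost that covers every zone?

This is an integer covering problem.
The greedy cost-per-new-zone heuristic would pick V, X, and P for 21, but a cheaper cover exists.
Choose P and V: together they cover Harbor, Midtown, Uptown, North, West — every zone.
Total opening cost: 13 + 5 = 18.
No cover costs less than 18.

18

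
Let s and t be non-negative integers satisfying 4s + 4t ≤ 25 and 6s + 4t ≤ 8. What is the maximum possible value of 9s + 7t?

(s,t)=(0,2): 4·0+4·2=8≤25, 6·0+4·2=8≤8, objective 14.
(s,t)=(0,1): 4·0+4·1=4≤25, 6·0+4·1=4≤8, objective 7.
Maximum is 14 at (s,t)=(0,2).

14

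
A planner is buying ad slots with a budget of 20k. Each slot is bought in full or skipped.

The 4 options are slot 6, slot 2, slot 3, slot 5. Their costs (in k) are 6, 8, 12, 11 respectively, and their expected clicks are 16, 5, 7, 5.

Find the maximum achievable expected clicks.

Treat it as a binary knapsack problem.
slot 6 + slot 5: cost 6 + 11 = 17 ≤ 20, expected clicks 16 + 5 = 21.
slot 6 + slot 2: cost 6 + 8 = 14 ≤ 20, expected clicks 16 + 5 = 21.
slot 6 + slot 3: cost 6 + 12 = 18 ≤ 20, expected clicks 16 + 7 = 23.
Best is slot 6 and slot 3 with total expected clicks 23.

23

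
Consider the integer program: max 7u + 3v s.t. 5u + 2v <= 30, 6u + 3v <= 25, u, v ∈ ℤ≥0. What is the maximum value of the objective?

(u,v)=(4,0): 5·4+2·0=20≤30, 6·4+3·0=24≤25, objective 28.
(u,v)=(3,1): 5·3+2·1=17≤30, 6·3+3·1=21≤25, objective 24.
(u,v)=(3,0): 5·3+2·0=15≤30, 6·3+3·0=18≤25, objective 21.
No feasible integer point exceeds 28.

28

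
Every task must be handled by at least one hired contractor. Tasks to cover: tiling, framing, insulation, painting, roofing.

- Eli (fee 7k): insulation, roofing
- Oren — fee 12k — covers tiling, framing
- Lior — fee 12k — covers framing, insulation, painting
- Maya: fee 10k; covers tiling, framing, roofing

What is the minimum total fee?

22

This is a weighted set-cover instance.
Choose Lior and Maya: together they cover tiling, framing, insulation, painting, roofing — every task.
Total fee: 12 + 10 = 22.
No cover costs less than 22.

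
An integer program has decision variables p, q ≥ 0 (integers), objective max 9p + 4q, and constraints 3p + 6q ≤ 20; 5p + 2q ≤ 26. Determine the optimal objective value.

(p,q)=(5,0): 3·5+6·0=15≤20, 5·5+2·0=25≤26, objective 45.
(p,q)=(4,1): 3·4+6·1=18≤20, 5·4+2·1=22≤26, objective 40.
(p,q)=(4,0): 3·4+6·0=12≤20, 5·4+2·0=20≤26, objective 36.
The best lattice point is (5,0), giving 45.

45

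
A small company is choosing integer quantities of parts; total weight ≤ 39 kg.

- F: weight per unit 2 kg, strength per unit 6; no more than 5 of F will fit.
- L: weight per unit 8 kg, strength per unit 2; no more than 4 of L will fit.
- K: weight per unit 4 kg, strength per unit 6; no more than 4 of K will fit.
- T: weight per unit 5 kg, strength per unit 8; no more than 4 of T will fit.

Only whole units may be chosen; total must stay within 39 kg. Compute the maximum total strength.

This is a bounded integer knapsack.
F has the best ratio (6/2); taking only F gives at most 5×6 = 30 (stopped by the supply cap of 5).
Mixing does better — 5×F, 2×K, and 4×T: weight 38 ≤ 39, strength 5·6 + 2·6 + 4·8 = 74.

74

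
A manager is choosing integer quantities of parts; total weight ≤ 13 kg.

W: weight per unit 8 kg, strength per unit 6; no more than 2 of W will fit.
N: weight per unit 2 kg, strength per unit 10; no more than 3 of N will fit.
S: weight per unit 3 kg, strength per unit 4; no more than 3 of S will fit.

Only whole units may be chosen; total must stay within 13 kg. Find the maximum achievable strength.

Take 3×N and 2×S: weight 12 ≤ 13, strength 3·10 + 2·4 = 38.
N has the best ratio (10/2) and is taken to its limit of 3; remaining capacity is filled optimally with the others.

38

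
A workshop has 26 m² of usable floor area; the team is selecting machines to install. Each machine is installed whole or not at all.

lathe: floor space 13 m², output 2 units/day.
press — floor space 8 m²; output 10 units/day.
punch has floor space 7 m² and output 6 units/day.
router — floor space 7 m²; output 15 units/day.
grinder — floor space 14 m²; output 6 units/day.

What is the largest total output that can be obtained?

Allowing fractional choices, the relaxed optimum would be about 32.7, but machines are indivisible.
press + punch + router: floor space 8 + 7 + 7 = 22 ≤ 26, output 10 + 6 + 15 = 31.
press + router: floor space 8 + 7 = 15 ≤ 26, output 10 + 15 = 25.
Best is press, punch, and router with total output 31.

31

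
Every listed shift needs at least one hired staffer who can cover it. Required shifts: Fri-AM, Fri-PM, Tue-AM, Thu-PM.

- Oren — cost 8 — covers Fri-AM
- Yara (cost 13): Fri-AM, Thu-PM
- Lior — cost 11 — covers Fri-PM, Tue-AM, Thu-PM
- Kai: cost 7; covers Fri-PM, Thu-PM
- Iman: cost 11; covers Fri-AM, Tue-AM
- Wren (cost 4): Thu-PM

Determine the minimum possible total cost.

Choose Kai and Iman: together they cover Fri-AM, Fri-PM, Tue-AM, Thu-PM — every shift.
Total cost: 7 + 11 = 18.

18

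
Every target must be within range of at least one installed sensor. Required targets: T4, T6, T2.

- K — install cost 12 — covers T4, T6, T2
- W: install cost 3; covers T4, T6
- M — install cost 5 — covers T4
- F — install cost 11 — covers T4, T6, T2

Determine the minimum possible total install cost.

11

The greedy cost-per-new-target heuristic would pick W and F for 14, but a cheaper cover exists.
F alone covers T4, T6, T2 — every target.
Total install cost: 11.
No cover costs less than 11.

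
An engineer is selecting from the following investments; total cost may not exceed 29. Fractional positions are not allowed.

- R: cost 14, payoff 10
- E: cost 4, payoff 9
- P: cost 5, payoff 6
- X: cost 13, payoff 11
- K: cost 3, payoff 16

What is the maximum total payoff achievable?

42

E + P + X + K: cost 4 + 5 + 13 + 3 = 25 ≤ 29, payoff 9 + 6 + 11 + 16 = 42.
E + X + K: cost 4 + 13 + 3 = 20 ≤ 29, payoff 9 + 11 + 16 = 36.
R + E + P + K: cost 14 + 4 + 5 + 3 = 26 ≤ 29, payoff 10 + 9 + 6 + 16 = 41.
Best is E, P, X, and K with total payoff 42.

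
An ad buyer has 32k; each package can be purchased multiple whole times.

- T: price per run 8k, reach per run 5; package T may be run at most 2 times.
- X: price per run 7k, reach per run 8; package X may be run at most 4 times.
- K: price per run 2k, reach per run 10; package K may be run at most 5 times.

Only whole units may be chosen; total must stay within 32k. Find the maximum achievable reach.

74

3×X and 5×K: price 31 ≤ 32, reach 3·8 + 5·10 = 74.
1×T, 2×X, and 5×K: price 32 ≤ 32, reach 1·5 + 2·8 + 5·10 = 71.
Best is 74.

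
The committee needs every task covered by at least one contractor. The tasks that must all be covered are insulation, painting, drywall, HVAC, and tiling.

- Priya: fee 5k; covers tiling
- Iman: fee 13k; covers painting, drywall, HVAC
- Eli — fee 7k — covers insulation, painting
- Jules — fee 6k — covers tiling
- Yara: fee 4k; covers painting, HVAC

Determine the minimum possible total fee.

25

Choose Priya, Iman, and Eli: together they cover insulation, painting, drywall, HVAC, tiling — every task.
Total fee: 5 + 13 + 7 = 25.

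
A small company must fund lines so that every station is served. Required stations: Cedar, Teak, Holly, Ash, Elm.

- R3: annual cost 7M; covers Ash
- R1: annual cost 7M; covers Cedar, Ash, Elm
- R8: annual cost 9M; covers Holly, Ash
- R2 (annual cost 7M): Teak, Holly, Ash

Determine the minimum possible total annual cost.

14

Choose R1 and R2: together they cover Cedar, Teak, Holly, Ash, Elm — every station.
Total annual cost: 7 + 7 = 14.
No cover costs less than 14.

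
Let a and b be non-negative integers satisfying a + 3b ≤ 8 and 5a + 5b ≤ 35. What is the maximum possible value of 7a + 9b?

49

Relaxing integrality, the LP optimum is 50.00 at (a,b) = (6.5, 0.5), which is not an integer point.
(a,b)=(7,0): 1·7+3·0=7≤8, 5·7+5·0=35≤35, objective 49.
(a,b)=(5,1): 1·5+3·1=8≤8, 5·5+5·1=30≤35, objective 44.
(a,b)=(6,0): 1·6+3·0=6≤8, 5·6+5·0=30≤35, objective 42.
No feasible integer point exceeds 49.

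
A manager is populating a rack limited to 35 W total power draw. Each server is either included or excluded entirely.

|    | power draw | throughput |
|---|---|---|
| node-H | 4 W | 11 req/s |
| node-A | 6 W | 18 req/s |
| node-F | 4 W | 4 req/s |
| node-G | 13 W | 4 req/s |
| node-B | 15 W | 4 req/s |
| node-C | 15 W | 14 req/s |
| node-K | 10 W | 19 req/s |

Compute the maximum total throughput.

62

Take node-H, node-A, node-C, and node-K: power draw 4 + 6 + 15 + 10 = 35 ≤ 35, throughput 11 + 18 + 14 + 19 = 62.
No other feasible combination does better.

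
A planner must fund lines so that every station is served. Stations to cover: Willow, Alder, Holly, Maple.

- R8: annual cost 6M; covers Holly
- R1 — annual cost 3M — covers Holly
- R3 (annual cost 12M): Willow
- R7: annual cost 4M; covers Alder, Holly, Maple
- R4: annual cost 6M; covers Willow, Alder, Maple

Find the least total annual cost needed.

9

The greedy cost-per-new-station heuristic would pick R7 and R4 for 10, but a cheaper cover exists.
Choose R1 and R4: together they cover Willow, Alder, Holly, Maple — every station.
Total annual cost: 3 + 6 = 9.
No cover costs less than 9.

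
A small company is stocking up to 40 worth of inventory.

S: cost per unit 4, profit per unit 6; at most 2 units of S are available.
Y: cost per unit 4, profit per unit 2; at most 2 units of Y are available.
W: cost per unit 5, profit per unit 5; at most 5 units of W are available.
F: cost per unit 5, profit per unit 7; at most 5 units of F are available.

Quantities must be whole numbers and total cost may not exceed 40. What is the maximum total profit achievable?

52

S has the best ratio (6/4); taking only S gives at most 2×6 = 12 (stopped by the supply cap of 2).
Mixing does better — 2×S, 1×W, and 5×F: cost 38 ≤ 40, profit 2·6 + 1·5 + 5·7 = 52.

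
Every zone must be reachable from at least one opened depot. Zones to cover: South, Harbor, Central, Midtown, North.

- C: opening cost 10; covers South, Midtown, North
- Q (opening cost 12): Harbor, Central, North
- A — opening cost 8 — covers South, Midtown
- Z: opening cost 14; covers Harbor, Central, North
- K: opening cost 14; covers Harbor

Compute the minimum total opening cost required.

This is an integer covering problem.
The greedy cost-per-new-zone heuristic would pick C and Q for 22, but a cheaper cover exists.
Choose Q and A: together they cover South, Harbor, Central, Midtown, North — every zone.
Total opening cost: 12 + 8 = 20.
No cover costs less than 20.

20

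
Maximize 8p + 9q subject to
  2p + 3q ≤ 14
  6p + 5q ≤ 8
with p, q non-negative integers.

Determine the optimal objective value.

9

(p,q)=(0,1): 2·0+3·1=3≤14, 6·0+5·1=5≤8, objective 9.
(p,q)=(1,0): 2·1+3·0=2≤14, 6·1+5·0=6≤8, objective 8.
(p,q)=(0,0): 2·0+3·0=0≤14, 6·0+5·0=0≤8, objective 0.
No feasible integer point exceeds 9.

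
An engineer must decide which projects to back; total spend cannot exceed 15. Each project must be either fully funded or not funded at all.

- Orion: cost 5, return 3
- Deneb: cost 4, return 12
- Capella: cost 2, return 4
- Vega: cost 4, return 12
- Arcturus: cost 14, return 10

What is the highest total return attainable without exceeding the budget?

31

This is a 0-1 knapsack instance.
Take Orion, Deneb, Capella, and Vega: cost 5 + 4 + 2 + 4 = 15 ≤ 15, return 3 + 12 + 4 + 12 = 31.
No other feasible combination does better.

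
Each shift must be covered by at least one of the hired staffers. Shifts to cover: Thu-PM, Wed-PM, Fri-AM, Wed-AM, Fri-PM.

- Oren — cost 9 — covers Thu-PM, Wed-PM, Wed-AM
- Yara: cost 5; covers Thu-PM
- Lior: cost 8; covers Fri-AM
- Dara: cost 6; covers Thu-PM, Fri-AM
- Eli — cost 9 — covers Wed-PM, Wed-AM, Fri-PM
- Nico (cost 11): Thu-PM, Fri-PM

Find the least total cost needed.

15

This is an integer covering problem.
The greedy cost-per-new-shift heuristic would pick Oren, Dara, and Eli for 24, but a cheaper cover exists.
Choose Dara and Eli: together they cover Thu-PM, Wed-PM, Fri-AM, Wed-AM, Fri-PM — every shift.
Total cost: 6 + 9 = 15.
No cover costs less than 15.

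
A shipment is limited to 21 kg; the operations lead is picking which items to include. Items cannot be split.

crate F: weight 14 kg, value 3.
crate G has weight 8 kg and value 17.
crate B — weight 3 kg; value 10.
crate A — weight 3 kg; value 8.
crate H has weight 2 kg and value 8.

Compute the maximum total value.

Allowing fractional choices, the relaxed optimum would be about 44.1, but items are indivisible.
crate G + crate B + crate A + crate H: weight 8 + 3 + 3 + 2 = 16 ≤ 21, value 17 + 10 + 8 + 8 = 43.
crate G + crate B + crate H: weight 8 + 3 + 2 = 13 ≤ 21, value 17 + 10 + 8 = 35.
Best is crate G, crate B, crate A, and crate H with total value 43.

43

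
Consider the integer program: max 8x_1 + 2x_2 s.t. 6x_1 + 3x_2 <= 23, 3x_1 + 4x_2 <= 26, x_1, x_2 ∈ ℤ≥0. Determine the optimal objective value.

26

The continuous relaxation peaks at (3.83, 0) with value 30.67; rounding to a feasible lattice point costs some objective.
(x_1,x_2)=(3,1) is feasible, giving 26.
(x_1,x_2)=(3,0) is feasible, giving 24.
(x_1,x_2)=(2,2) is feasible, giving 20.
No feasible integer point exceeds 26.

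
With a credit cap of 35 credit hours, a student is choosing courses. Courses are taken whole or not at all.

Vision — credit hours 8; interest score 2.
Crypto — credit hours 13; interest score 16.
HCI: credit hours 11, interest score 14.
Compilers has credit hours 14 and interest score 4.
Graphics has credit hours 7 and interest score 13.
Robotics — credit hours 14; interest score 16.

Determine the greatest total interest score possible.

HCI + Graphics + Robotics: credit hours 11 + 7 + 14 = 32 ≤ 35, interest score 14 + 13 + 16 = 43.
Crypto + HCI + Graphics: credit hours 13 + 11 + 7 = 31 ≤ 35, interest score 16 + 14 + 13 = 43.
Crypto + Graphics + Robotics: credit hours 13 + 7 + 14 = 34 ≤ 35, interest score 16 + 13 + 16 = 45.
Best is Crypto, Graphics, and Robotics with total interest score 45.

45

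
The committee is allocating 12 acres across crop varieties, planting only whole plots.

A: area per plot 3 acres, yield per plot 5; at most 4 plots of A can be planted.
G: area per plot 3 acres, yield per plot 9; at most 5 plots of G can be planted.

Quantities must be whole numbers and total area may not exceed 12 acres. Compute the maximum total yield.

36

This is a bounded integer knapsack.
Take 4×G: area 12 ≤ 12, yield 4·9 = 36.
No other integer combination yields more.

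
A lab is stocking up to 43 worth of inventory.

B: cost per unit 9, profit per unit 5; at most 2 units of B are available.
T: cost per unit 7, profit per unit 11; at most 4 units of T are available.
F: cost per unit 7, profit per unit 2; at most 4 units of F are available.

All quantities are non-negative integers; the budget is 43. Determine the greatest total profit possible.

49

This is a bounded integer knapsack.
T has the best ratio (11/7); taking only T gives at most 4×11 = 44 (stopped by the supply cap of 4).
Mixing does better — 1×B and 4×T: cost 37 ≤ 43, profit 1·5 + 4·11 = 49.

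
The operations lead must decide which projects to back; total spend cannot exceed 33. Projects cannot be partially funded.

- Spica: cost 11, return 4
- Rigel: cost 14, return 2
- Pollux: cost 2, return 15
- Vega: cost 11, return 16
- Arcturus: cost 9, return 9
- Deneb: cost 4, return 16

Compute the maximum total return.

Take Pollux, Vega, Arcturus, and Deneb: cost 2 + 11 + 9 + 4 = 26 ≤ 33, return 15 + 16 + 9 + 16 = 56.
No other feasible combination does better.

56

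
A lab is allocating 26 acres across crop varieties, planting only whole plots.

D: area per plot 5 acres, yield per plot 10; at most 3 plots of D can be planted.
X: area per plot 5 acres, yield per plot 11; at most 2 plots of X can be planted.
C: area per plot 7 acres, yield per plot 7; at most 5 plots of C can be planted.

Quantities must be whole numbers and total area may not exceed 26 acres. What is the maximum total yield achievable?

This is a bounded integer knapsack.
X has the best ratio (11/5); taking only X gives at most 2×11 = 22 (stopped by the supply cap of 2).
Mixing does better — 3×D and 2×X: area 25 ≤ 26, yield 3·10 + 2·11 = 52.

52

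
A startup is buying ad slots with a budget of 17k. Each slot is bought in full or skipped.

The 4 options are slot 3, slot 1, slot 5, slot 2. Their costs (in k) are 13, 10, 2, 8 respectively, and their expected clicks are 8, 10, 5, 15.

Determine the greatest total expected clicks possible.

20

slot 5 + slot 2: cost 2 + 8 = 10 ≤ 17, expected clicks 5 + 15 = 20.
slot 2: cost 8 ≤ 17, expected clicks 15.
Best is slot 5 and slot 2 with total expected clicks 20.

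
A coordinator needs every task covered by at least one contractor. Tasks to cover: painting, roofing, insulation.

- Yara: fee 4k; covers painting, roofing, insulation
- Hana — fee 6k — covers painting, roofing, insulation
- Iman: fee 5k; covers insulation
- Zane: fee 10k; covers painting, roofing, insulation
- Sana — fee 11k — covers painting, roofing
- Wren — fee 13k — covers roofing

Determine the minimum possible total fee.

4

Yara alone covers painting, roofing, insulation — every task.
Total fee: 4.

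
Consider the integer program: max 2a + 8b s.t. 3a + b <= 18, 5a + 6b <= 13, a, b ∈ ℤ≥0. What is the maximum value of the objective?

(a,b)=(0,2) is feasible, giving 16.
(a,b)=(1,1) is feasible, giving 10.
No feasible integer point exceeds 16.

16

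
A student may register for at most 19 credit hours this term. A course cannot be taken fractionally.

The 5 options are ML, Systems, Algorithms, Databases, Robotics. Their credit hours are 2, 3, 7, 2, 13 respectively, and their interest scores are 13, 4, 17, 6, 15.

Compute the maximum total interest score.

Take ML, Systems, Algorithms, and Databases: credit hours 2 + 3 + 7 + 2 = 14 ≤ 19, interest score 13 + 4 + 17 + 6 = 40.
No other feasible combination does better.

40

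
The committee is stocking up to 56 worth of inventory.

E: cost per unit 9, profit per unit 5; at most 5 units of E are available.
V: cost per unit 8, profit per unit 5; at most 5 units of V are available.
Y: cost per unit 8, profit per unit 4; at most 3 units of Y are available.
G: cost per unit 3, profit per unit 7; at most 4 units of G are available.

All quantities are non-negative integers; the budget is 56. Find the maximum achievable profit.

53

G has the best ratio (7/3); taking only G gives at most 4×7 = 28 (stopped by the supply cap of 4).
Mixing does better — 5×V and 4×G: cost 52 ≤ 56, profit 5·5 + 4·7 = 53.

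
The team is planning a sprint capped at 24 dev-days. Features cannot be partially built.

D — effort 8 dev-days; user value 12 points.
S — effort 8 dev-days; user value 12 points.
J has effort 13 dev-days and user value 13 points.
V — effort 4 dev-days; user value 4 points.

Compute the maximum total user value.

Take D, S, and V: effort 8 + 8 + 4 = 20 ≤ 24, user value 12 + 12 + 4 = 28.
No other feasible combination does better.

28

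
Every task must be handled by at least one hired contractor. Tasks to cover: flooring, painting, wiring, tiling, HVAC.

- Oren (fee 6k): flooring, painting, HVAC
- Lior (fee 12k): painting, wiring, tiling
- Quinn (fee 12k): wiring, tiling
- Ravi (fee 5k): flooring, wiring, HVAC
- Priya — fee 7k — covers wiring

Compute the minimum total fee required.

The greedy cost-per-new-task heuristic would pick Ravi, Oren, and Lior for 23, but a cheaper cover exists.
Choose Lior and Ravi: together they cover flooring, painting, wiring, tiling, HVAC — every task.
Total fee: 12 + 5 = 17.
No cover costs less than 17.

17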